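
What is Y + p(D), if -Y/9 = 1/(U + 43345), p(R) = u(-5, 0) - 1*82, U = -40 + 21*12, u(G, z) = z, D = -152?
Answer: -1190561/14519 ≈ -82.000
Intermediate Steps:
U = 212 (U = -40 + 252 = 212)
p(R) = -82 (p(R) = 0 - 1*82 = 0 - 82 = -82)
Y = -3/14519 (Y = -9/(212 + 43345) = -9/43557 = -9*1/43557 = -3/14519 ≈ -0.00020663)
Y + p(D) = -3/14519 - 82 = -1190561/14519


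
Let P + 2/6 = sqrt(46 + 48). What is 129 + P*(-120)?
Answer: 169 - 120*sqrt(94) ≈ -994.44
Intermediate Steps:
P = -1/3 + sqrt(94) (P = -1/3 + sqrt(46 + 48) = -1/3 + sqrt(94) ≈ 9.3620)
129 + P*(-120) = 129 + (-1/3 + sqrt(94))*(-120) = 129 + (40 - 120*sqrt(94)) = 169 - 120*sqrt(94)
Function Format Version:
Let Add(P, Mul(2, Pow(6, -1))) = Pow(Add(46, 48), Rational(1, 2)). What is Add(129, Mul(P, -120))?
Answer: Add(169, Mul(-120, Pow(94, Rational(1, 2)))) ≈ -994.44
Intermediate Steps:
P = Add(Rational(-1, 3), Pow(94, Rational(1, 2))) (P = Add(Rational(-1, 3), Pow(Add(46, 48), Rational(1, 2))) = Add(Rational(-1, 3), Pow(94, Rational(1, 2))) ≈ 9.3620)
Add(129, Mul(P, -120)) = Add(129, Mul(Add(Rational(-1, 3), Pow(94, Rational(1, 2))), -120)) = Add(129, Add(40, Mul(-120, Pow(94, Rational(1, 2))))) = Add(169, Mul(-120, Pow(94, Rational(1, 2))))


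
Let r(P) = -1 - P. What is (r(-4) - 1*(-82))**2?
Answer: 7225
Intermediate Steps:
(r(-4) - 1*(-82))**2 = ((-1 - 1*(-4)) - 1*(-82))**2 = ((-1 + 4) + 82)**2 = (3 + 82)**2 = 85**2 = 7225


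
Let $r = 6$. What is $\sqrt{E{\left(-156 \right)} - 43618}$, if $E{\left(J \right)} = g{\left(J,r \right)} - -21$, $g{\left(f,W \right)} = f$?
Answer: $i \sqrt{43753} \approx 209.17 i$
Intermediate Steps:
$E{\left(J \right)} = 21 + J$ ($E{\left(J \right)} = J - -21 = J + 21 = 21 + J$)
$\sqrt{E{\left(-156 \right)} - 43618} = \sqrt{\left(21 - 156\right) - 43618} = \sqrt{-135 - 43618} = \sqrt{-43753} = i \sqrt{43753}$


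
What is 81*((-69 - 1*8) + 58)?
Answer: -1539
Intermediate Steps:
81*((-69 - 1*8) + 58) = 81*((-69 - 8) + 58) = 81*(-77 + 58) = 81*(-19) = -1539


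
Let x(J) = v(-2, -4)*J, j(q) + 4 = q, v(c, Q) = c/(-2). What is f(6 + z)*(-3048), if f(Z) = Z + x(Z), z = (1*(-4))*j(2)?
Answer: -85344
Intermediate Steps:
v(c, Q) = -c/2 (v(c, Q) = c*(-½) = -c/2)
j(q) = -4 + q
x(J) = J (x(J) = (-½*(-2))*J = 1*J = J)
z = 8 (z = (1*(-4))*(-4 + 2) = -4*(-2) = 8)
f(Z) = 2*Z (f(Z) = Z + Z = 2*Z)
f(6 + z)*(-3048) = (2*(6 + 8))*(-3048) = (2*14)*(-3048) = 28*(-3048) = -85344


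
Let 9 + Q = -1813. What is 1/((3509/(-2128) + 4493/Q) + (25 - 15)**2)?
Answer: 1938608/185883549 ≈ 0.010429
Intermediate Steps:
Q = -1822 (Q = -9 - 1813 = -1822)
1/((3509/(-2128) + 4493/Q) + (25 - 15)**2) = 1/((3509/(-2128) + 4493/(-1822)) + (25 - 15)**2) = 1/((3509*(-1/2128) + 4493*(-1/1822)) + 10**2) = 1/((-3509/2128 - 4493/1822) + 100) = 1/(-7977251/1938608 + 100) = 1/(185883549/1938608) = 1938608/185883549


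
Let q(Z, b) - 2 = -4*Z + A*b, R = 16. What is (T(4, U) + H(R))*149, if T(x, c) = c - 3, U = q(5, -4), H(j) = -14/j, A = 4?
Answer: -45147/8 ≈ -5643.4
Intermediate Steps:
q(Z, b) = 2 - 4*Z + 4*b (q(Z, b) = 2 + (-4*Z + 4*b) = 2 - 4*Z + 4*b)
U = -34 (U = 2 - 4*5 + 4*(-4) = 2 - 20 - 16 = -34)
T(x, c) = -3 + c
(T(4, U) + H(R))*149 = ((-3 - 34) - 14/16)*149 = (-37 - 14*1/16)*149 = (-37 - 7/8)*149 = -303/8*149 = -45147/8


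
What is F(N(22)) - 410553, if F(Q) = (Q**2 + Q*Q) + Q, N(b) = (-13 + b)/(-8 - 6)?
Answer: -20117088/49 ≈ -4.1055e+5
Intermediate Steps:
N(b) = 13/14 - b/14 (N(b) = (-13 + b)/(-14) = (-13 + b)*(-1/14) = 13/14 - b/14)
F(Q) = Q + 2*Q**2 (F(Q) = (Q**2 + Q**2) + Q = 2*Q**2 + Q = Q + 2*Q**2)
F(N(22)) - 410553 = (13/14 - 1/14*22)*(1 + 2*(13/14 - 1/14*22)) - 410553 = (13/14 - 11/7)*(1 + 2*(13/14 - 11/7)) - 410553 = -9*(1 + 2*(-9/14))/14 - 410553 = -9*(1 - 9/7)/14 - 410553 = -9/14*(-2/7) - 410553 = 9/49 - 410553 = -20117088/49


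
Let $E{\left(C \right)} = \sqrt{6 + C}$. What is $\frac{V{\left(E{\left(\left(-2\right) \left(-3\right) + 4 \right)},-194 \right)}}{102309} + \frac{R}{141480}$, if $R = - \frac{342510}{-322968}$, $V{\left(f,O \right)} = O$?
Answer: $- \frac{98105551073}{51942862052064} \approx -0.0018887$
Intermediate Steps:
$R = \frac{57085}{53828}$ ($R = \left(-342510\right) \left(- \frac{1}{322968}\right) = \frac{57085}{53828} \approx 1.0605$)
$\frac{V{\left(E{\left(\left(-2\right) \left(-3\right) + 4 \right)},-194 \right)}}{102309} + \frac{R}{141480} = - \frac{194}{102309} + \frac{57085}{53828 \cdot 141480} = \left(-194\right) \frac{1}{102309} + \frac{57085}{53828} \cdot \frac{1}{141480} = - \frac{194}{102309} + \frac{11417}{1523117088} = - \frac{98105551073}{51942862052064}$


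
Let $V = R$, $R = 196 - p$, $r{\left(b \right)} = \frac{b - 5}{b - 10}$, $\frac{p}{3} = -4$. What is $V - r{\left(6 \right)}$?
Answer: $\frac{833}{4} \approx 208.25$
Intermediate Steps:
$p = -12$ ($p = 3 \left(-4\right) = -12$)
$r{\left(b \right)} = \frac{-5 + b}{-10 + b}$
$R = 208$ ($R = 196 - -12 = 196 + 12 = 208$)
$V = 208$
$V - r{\left(6 \right)} = 208 - \frac{-5 + 6}{-10 + 6} = 208 - \frac{1}{-4} \cdot 1 = 208 - \left(- \frac{1}{4}\right) 1 = 208 - - \frac{1}{4} = 208 + \frac{1}{4} = \frac{833}{4}$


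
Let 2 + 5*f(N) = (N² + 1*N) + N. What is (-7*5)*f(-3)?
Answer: -7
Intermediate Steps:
f(N) = -⅖ + N²/5 + 2*N/5 (f(N) = -⅖ + ((N² + 1*N) + N)/5 = -⅖ + ((N² + N) + N)/5 = -⅖ + ((N + N²) + N)/5 = -⅖ + (N² + 2*N)/5 = -⅖ + (N²/5 + 2*N/5) = -⅖ + N²/5 + 2*N/5)
(-7*5)*f(-3) = (-7*5)*(-⅖ + (⅕)*(-3)² + (⅖)*(-3)) = -35*(-⅖ + (⅕)*9 - 6/5) = -35*(-⅖ + 9/5 - 6/5) = -35*⅕ = -7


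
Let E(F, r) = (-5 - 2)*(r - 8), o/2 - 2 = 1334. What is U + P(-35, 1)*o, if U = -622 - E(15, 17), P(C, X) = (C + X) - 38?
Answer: -192943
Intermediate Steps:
o = 2672 (o = 4 + 2*1334 = 4 + 2668 = 2672)
E(F, r) = 56 - 7*r (E(F, r) = -7*(-8 + r) = 56 - 7*r)
P(C, X) = -38 + C + X
U = -559 (U = -622 - (56 - 7*17) = -622 - (56 - 119) = -622 - 1*(-63) = -622 + 63 = -559)
U + P(-35, 1)*o = -559 + (-38 - 35 + 1)*2672 = -559 - 72*2672 = -559 - 192384 = -192943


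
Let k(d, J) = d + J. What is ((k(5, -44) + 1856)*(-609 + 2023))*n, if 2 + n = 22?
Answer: 51384760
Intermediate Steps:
n = 20 (n = -2 + 22 = 20)
k(d, J) = J + d
((k(5, -44) + 1856)*(-609 + 2023))*n = (((-44 + 5) + 1856)*(-609 + 2023))*20 = ((-39 + 1856)*1414)*20 = (1817*1414)*20 = 2569238*20 = 51384760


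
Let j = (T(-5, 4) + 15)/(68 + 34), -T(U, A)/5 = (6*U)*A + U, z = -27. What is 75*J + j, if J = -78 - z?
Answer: -194755/51 ≈ -3818.7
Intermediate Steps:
T(U, A) = -5*U - 30*A*U (T(U, A) = -5*((6*U)*A + U) = -5*(6*A*U + U) = -5*(U + 6*A*U) = -5*U - 30*A*U)
j = 320/51 (j = (-5*(-5)*(1 + 6*4) + 15)/(68 + 34) = (-5*(-5)*(1 + 24) + 15)/102 = (-5*(-5)*25 + 15)*(1/102) = (625 + 15)*(1/102) = 640*(1/102) = 320/51 ≈ 6.2745)
J = -51 (J = -78 - 1*(-27) = -78 + 27 = -51)
75*J + j = 75*(-51) + 320/51 = -3825 + 320/51 = -194755/51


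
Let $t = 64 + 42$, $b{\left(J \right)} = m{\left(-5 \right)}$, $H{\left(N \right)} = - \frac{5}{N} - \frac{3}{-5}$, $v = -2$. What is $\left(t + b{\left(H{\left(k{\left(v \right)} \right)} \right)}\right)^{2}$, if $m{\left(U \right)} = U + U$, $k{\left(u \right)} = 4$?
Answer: $9216$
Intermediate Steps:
$H{\left(N \right)} = \frac{3}{5} - \frac{5}{N}$ ($H{\left(N \right)} = - \frac{5}{N} - - \frac{3}{5} = - \frac{5}{N} + \frac{3}{5} = \frac{3}{5} - \frac{5}{N}$)
$m{\left(U \right)} = 2 U$
$b{\left(J \right)} = -10$ ($b{\left(J \right)} = 2 \left(-5\right) = -10$)
$t = 106$
$\left(t + b{\left(H{\left(k{\left(v \right)} \right)} \right)}\right)^{2} = \left(106 - 10\right)^{2} = 96^{2} = 9216$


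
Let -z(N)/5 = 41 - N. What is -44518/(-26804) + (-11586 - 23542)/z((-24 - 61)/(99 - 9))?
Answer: 8558165933/50592550 ≈ 169.16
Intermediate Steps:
z(N) = -205 + 5*N (z(N) = -5*(41 - N) = -205 + 5*N)
-44518/(-26804) + (-11586 - 23542)/z((-24 - 61)/(99 - 9)) = -44518/(-26804) + (-11586 - 23542)/(-205 + 5*((-24 - 61)/(99 - 9))) = -44518*(-1/26804) - 35128/(-205 + 5*(-85/90)) = 22259/13402 - 35128/(-205 + 5*(-85*1/90)) = 22259/13402 - 35128/(-205 + 5*(-17/18)) = 22259/13402 - 35128/(-205 - 85/18) = 22259/13402 - 35128/(-3775/18) = 22259/13402 - 35128*(-18/3775) = 22259/13402 + 632304/3775 = 8558165933/50592550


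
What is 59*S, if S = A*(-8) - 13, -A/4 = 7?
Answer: 12449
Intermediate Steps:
A = -28 (A = -4*7 = -28)
S = 211 (S = -28*(-8) - 13 = 224 - 13 = 211)
59*S = 59*211 = 12449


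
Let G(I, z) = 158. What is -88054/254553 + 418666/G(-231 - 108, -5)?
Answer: 53279386883/20109687 ≈ 2649.4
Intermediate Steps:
-88054/254553 + 418666/G(-231 - 108, -5) = -88054/254553 + 418666/158 = -88054*1/254553 + 418666*(1/158) = -88054/254553 + 209333/79 = 53279386883/20109687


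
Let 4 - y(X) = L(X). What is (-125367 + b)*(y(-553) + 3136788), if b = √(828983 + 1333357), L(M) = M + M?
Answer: -393388858566 + 18827388*√60065 ≈ -3.8877e+11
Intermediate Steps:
L(M) = 2*M
y(X) = 4 - 2*X
b = 6*√60065 (b = √2162340 = 6*√60065 ≈ 1470.5)
(-125367 + b)*(y(-553) + 3136788) = (-125367 + 6*√60065)*((4 - 2*(-553)) + 3136788) = (-125367 + 6*√60065)*((4 + 1106) + 3136788) = (-125367 + 6*√60065)*(1110 + 3136788) = (-125367 + 6*√60065)*3137898 = -393388858566 + 18827388*√60065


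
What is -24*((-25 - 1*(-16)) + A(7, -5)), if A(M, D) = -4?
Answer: 312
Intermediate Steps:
-24*((-25 - 1*(-16)) + A(7, -5)) = -24*((-25 - 1*(-16)) - 4) = -24*((-25 + 16) - 4) = -24*(-9 - 4) = -24*(-13) = 312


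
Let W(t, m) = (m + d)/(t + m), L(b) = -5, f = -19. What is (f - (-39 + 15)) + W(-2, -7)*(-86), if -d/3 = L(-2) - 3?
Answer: 1507/9 ≈ 167.44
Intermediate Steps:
d = 24 (d = -3*(-5 - 3) = -3*(-8) = 24)
W(t, m) = (24 + m)/(m + t) (W(t, m) = (m + 24)/(t + m) = (24 + m)/(m + t))
(f - (-39 + 15)) + W(-2, -7)*(-86) = (-19 - (-39 + 15)) + ((24 - 7)/(-7 - 2))*(-86) = (-19 - 1*(-24)) + (17/(-9))*(-86) = (-19 + 24) - ⅑*17*(-86) = 5 - 17/9*(-86) = 5 + 1462/9 = 1507/9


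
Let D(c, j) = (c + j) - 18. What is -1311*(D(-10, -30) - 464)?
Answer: 684342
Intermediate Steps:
D(c, j) = -18 + c + j
-1311*(D(-10, -30) - 464) = -1311*((-18 - 10 - 30) - 464) = -1311*(-58 - 464) = -1311*(-522) = 684342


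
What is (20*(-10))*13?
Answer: -2600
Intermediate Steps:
(20*(-10))*13 = -200*13 = -2600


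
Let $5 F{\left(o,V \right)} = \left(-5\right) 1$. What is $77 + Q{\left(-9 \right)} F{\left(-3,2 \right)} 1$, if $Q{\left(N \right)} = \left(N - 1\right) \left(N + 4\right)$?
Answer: $27$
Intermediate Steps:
$F{\left(o,V \right)} = -1$ ($F{\left(o,V \right)} = \frac{\left(-5\right) 1}{5} = \frac{1}{5} \left(-5\right) = -1$)
$Q{\left(N \right)} = \left(-1 + N\right) \left(4 + N\right)$
$77 + Q{\left(-9 \right)} F{\left(-3,2 \right)} 1 = 77 + \left(-4 + \left(-9\right)^{2} + 3 \left(-9\right)\right) \left(\left(-1\right) 1\right) = 77 + \left(-4 + 81 - 27\right) \left(-1\right) = 77 + 50 \left(-1\right) = 77 - 50 = 27$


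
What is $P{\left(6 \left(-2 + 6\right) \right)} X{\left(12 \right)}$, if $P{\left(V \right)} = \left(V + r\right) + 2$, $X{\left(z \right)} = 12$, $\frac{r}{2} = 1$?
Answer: $336$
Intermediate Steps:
$r = 2$ ($r = 2 \cdot 1 = 2$)
$P{\left(V \right)} = 4 + V$ ($P{\left(V \right)} = \left(V + 2\right) + 2 = \left(2 + V\right) + 2 = 4 + V$)
$P{\left(6 \left(-2 + 6\right) \right)} X{\left(12 \right)} = \left(4 + 6 \left(-2 + 6\right)\right) 12 = \left(4 + 6 \cdot 4\right) 12 = \left(4 + 24\right) 12 = 28 \cdot 12 = 336$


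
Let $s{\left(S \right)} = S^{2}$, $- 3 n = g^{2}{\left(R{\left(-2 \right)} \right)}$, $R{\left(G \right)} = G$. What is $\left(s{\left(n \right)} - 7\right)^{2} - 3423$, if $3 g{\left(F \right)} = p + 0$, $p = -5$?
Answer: $- \frac{1799070059}{531441} \approx -3385.3$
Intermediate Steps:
$g{\left(F \right)} = - \frac{5}{3}$ ($g{\left(F \right)} = \frac{-5 + 0}{3} = \frac{1}{3} \left(-5\right) = - \frac{5}{3}$)
$n = - \frac{25}{27}$ ($n = - \frac{\left(- \frac{5}{3}\right)^{2}}{3} = \left(- \frac{1}{3}\right) \frac{25}{9} = - \frac{25}{27} \approx -0.92593$)
$\left(s{\left(n \right)} - 7\right)^{2} - 3423 = \left(\left(- \frac{25}{27}\right)^{2} - 7\right)^{2} - 3423 = \left(\frac{625}{729} - 7\right)^{2} - 3423 = \left(- \frac{4478}{729}\right)^{2} - 3423 = \frac{20052484}{531441} - 3423 = - \frac{1799070059}{531441}$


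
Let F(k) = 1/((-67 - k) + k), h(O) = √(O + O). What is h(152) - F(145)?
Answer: 1/67 + 4*√19 ≈ 17.451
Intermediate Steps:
h(O) = √2*√O (h(O) = √(2*O) = √2*√O)
F(k) = -1/67 (F(k) = 1/(-67) = -1/67)
h(152) - F(145) = √2*√152 - 1*(-1/67) = √2*(2*√38) + 1/67 = 4*√19 + 1/67 = 1/67 + 4*√19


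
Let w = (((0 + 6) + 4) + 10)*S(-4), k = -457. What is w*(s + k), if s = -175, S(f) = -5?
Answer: 63200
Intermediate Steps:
w = -100 (w = (((0 + 6) + 4) + 10)*(-5) = ((6 + 4) + 10)*(-5) = (10 + 10)*(-5) = 20*(-5) = -100)
w*(s + k) = -100*(-175 - 457) = -100*(-632) = 63200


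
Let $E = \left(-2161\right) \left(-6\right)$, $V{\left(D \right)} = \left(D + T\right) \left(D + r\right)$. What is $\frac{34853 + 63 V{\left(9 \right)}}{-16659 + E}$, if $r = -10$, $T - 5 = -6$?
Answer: $- \frac{34349}{3693} \approx -9.3011$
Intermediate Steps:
$T = -1$ ($T = 5 - 6 = -1$)
$V{\left(D \right)} = \left(-1 + D\right) \left(-10 + D\right)$ ($V{\left(D \right)} = \left(D - 1\right) \left(D - 10\right) = \left(-1 + D\right) \left(-10 + D\right)$)
$E = 12966$
$\frac{34853 + 63 V{\left(9 \right)}}{-16659 + E} = \frac{34853 + 63 \left(10 + 9^{2} - 99\right)}{-16659 + 12966} = \frac{34853 + 63 \left(10 + 81 - 99\right)}{-3693} = \left(34853 + 63 \left(-8\right)\right) \left(- \frac{1}{3693}\right) = \left(34853 - 504\right) \left(- \frac{1}{3693}\right) = 34349 \left(- \frac{1}{3693}\right) = - \frac{34349}{3693}$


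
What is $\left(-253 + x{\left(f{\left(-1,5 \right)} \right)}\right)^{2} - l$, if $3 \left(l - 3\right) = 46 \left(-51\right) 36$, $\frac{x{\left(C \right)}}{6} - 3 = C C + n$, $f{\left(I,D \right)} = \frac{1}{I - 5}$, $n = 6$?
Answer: $\frac{2436613}{36} \approx 67684.0$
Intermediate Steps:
$f{\left(I,D \right)} = \frac{1}{-5 + I}$
$x{\left(C \right)} = 54 + 6 C^{2}$ ($x{\left(C \right)} = 18 + 6 \left(C C + 6\right) = 18 + 6 \left(C^{2} + 6\right) = 18 + 6 \left(6 + C^{2}\right) = 18 + \left(36 + 6 C^{2}\right) = 54 + 6 C^{2}$)
$l = -28149$ ($l = 3 + \frac{46 \left(-51\right) 36}{3} = 3 + \frac{\left(-2346\right) 36}{3} = 3 + \frac{1}{3} \left(-84456\right) = 3 - 28152 = -28149$)
$\left(-253 + x{\left(f{\left(-1,5 \right)} \right)}\right)^{2} - l = \left(-253 + \left(54 + 6 \left(\frac{1}{-5 - 1}\right)^{2}\right)\right)^{2} - -28149 = \left(-253 + \left(54 + 6 \left(\frac{1}{-6}\right)^{2}\right)\right)^{2} + 28149 = \left(-253 + \left(54 + 6 \left(- \frac{1}{6}\right)^{2}\right)\right)^{2} + 28149 = \left(-253 + \left(54 + 6 \cdot \frac{1}{36}\right)\right)^{2} + 28149 = \left(-253 + \left(54 + \frac{1}{6}\right)\right)^{2} + 28149 = \left(-253 + \frac{325}{6}\right)^{2} + 28149 = \left(- \frac{1193}{6}\right)^{2} + 28149 = \frac{1423249}{36} + 28149 = \frac{2436613}{36}$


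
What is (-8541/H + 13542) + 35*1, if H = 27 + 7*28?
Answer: 3019130/223 ≈ 13539.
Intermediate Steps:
H = 223 (H = 27 + 196 = 223)
(-8541/H + 13542) + 35*1 = (-8541/223 + 13542) + 35*1 = (-8541*1/223 + 13542) + 35 = (-8541/223 + 13542) + 35 = 3011325/223 + 35 = 3019130/223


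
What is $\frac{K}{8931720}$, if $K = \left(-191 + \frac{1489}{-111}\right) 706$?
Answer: $- \frac{800957}{49571046} \approx -0.016158$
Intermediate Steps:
$K = - \frac{16019140}{111}$ ($K = \left(-191 + 1489 \left(- \frac{1}{111}\right)\right) 706 = \left(-191 - \frac{1489}{111}\right) 706 = \left(- \frac{22690}{111}\right) 706 = - \frac{16019140}{111} \approx -1.4432 \cdot 10^{5}$)
$\frac{K}{8931720} = - \frac{16019140}{111 \cdot 8931720} = \left(- \frac{16019140}{111}\right) \frac{1}{8931720} = - \frac{800957}{49571046}$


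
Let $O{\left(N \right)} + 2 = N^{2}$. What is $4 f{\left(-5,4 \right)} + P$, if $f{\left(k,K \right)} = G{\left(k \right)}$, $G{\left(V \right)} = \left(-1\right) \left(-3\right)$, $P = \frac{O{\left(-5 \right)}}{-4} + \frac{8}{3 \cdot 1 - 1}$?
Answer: $\frac{41}{4} \approx 10.25$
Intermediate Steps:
$O{\left(N \right)} = -2 + N^{2}$
$P = - \frac{7}{4}$ ($P = \frac{-2 + \left(-5\right)^{2}}{-4} + \frac{8}{3 \cdot 1 - 1} = \left(-2 + 25\right) \left(- \frac{1}{4}\right) + \frac{8}{3 - 1} = 23 \left(- \frac{1}{4}\right) + \frac{8}{2} = - \frac{23}{4} + 8 \cdot \frac{1}{2} = - \frac{23}{4} + 4 = - \frac{7}{4} \approx -1.75$)
$G{\left(V \right)} = 3$
$f{\left(k,K \right)} = 3$
$4 f{\left(-5,4 \right)} + P = 4 \cdot 3 - \frac{7}{4} = 12 - \frac{7}{4} = \frac{41}{4}$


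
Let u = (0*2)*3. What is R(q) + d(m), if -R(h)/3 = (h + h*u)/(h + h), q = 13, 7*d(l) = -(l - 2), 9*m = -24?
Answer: -⅚ ≈ -0.83333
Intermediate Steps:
m = -8/3 (m = (⅑)*(-24) = -8/3 ≈ -2.6667)
d(l) = 2/7 - l/7 (d(l) = (-(l - 2))/7 = (-(-2 + l))/7 = (2 - l)/7 = 2/7 - l/7)
u = 0 (u = 0*3 = 0)
R(h) = -3/2 (R(h) = -3*(h + h*0)/(h + h) = -3*(h + 0)/(2*h) = -3*h*1/(2*h) = -3*½ = -3/2)
R(q) + d(m) = -3/2 + (2/7 - ⅐*(-8/3)) = -3/2 + (2/7 + 8/21) = -3/2 + ⅔ = -⅚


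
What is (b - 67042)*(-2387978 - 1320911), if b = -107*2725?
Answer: 1330070646513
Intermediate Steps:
b = -291575
(b - 67042)*(-2387978 - 1320911) = (-291575 - 67042)*(-2387978 - 1320911) = -358617*(-3708889) = 1330070646513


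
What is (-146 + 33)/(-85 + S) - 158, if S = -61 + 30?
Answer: -18215/116 ≈ -157.03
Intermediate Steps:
S = -31
(-146 + 33)/(-85 + S) - 158 = (-146 + 33)/(-85 - 31) - 158 = -113/(-116) - 158 = -113*(-1/116) - 158 = 113/116 - 158 = -18215/116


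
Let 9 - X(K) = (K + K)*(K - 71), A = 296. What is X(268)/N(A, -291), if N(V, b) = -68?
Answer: 105583/68 ≈ 1552.7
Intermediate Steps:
X(K) = 9 - 2*K*(-71 + K) (X(K) = 9 - (K + K)*(K - 71) = 9 - 2*K*(-71 + K))
X(268)/N(A, -291) = (9 - 2*268² + 142*268)/(-68) = (9 - 2*71824 + 38056)*(-1/68) = (9 - 143648 + 38056)*(-1/68) = -105583*(-1/68) = 105583/68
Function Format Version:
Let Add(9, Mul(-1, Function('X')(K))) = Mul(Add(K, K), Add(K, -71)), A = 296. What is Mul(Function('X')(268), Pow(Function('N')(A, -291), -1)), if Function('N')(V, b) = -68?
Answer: Rational(105583, 68) ≈ 1552.7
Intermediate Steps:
Function('X')(K) = Add(9, Mul(-2, K, Add(-71, K))) (Function('X')(K) = Add(9, Mul(-1, Mul(Add(K, K), Add(K, -71)))) = Add(9, Mul(-1, Mul(Mul(2, K), Add(-71, K)))) = Add(9, Mul(-1, Mul(2, K, Add(-71, K)))) = Add(9, Mul(-2, K, Add(-71, K))))
Mul(Function('X')(268), Pow(Function('N')(A, -291), -1)) = Mul(Add(9, Mul(-2, Pow(268, 2)), Mul(142, 268)), Pow(-68, -1)) = Mul(Add(9, Mul(-2, 71824), 38056), Rational(-1, 68)) = Mul(Add(9, -143648, 38056), Rational(-1, 68)) = Mul(-105583, Rational(-1, 68)) = Rational(105583, 68)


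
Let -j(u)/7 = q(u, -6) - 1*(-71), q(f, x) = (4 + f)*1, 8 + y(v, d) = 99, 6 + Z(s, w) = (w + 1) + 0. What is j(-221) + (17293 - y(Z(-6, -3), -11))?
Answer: 18224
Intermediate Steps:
Z(s, w) = -5 + w (Z(s, w) = -6 + ((w + 1) + 0) = -6 + ((1 + w) + 0) = -6 + (1 + w) = -5 + w)
y(v, d) = 91 (y(v, d) = -8 + 99 = 91)
q(f, x) = 4 + f
j(u) = -525 - 7*u (j(u) = -7*((4 + u) - 1*(-71)) = -7*((4 + u) + 71) = -7*(75 + u) = -525 - 7*u)
j(-221) + (17293 - y(Z(-6, -3), -11)) = (-525 - 7*(-221)) + (17293 - 1*91) = (-525 + 1547) + (17293 - 91) = 1022 + 17202 = 18224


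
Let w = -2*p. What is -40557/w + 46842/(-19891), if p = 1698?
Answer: 215881285/22516612 ≈ 9.5876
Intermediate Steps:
w = -3396 (w = -2*1698 = -3396)
-40557/w + 46842/(-19891) = -40557/(-3396) + 46842/(-19891) = -40557*(-1/3396) + 46842*(-1/19891) = 13519/1132 - 46842/19891 = 215881285/22516612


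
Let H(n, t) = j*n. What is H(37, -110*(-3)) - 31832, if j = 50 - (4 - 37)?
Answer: -28761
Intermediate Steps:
j = 83 (j = 50 - 1*(-33) = 50 + 33 = 83)
H(n, t) = 83*n
H(37, -110*(-3)) - 31832 = 83*37 - 31832 = 3071 - 31832 = -28761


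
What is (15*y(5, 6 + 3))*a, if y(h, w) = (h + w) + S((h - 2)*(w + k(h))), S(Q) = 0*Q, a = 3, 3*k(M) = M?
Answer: 630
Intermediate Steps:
k(M) = M/3
S(Q) = 0
y(h, w) = h + w (y(h, w) = (h + w) + 0 = h + w)
(15*y(5, 6 + 3))*a = (15*(5 + (6 + 3)))*3 = (15*(5 + 9))*3 = (15*14)*3 = 210*3 = 630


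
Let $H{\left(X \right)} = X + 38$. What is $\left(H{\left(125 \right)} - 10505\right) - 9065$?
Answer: $-19407$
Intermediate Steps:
$H{\left(X \right)} = 38 + X$
$\left(H{\left(125 \right)} - 10505\right) - 9065 = \left(\left(38 + 125\right) - 10505\right) - 9065 = \left(163 - 10505\right) - 9065 = -10342 - 9065 = -19407$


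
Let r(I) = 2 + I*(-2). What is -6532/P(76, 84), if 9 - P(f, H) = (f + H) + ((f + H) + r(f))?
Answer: 284/7 ≈ 40.571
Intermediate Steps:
r(I) = 2 - 2*I
P(f, H) = 7 - 2*H (P(f, H) = 9 - ((f + H) + ((f + H) + (2 - 2*f))) = 9 - ((H + f) + ((H + f) + (2 - 2*f))) = 9 - ((H + f) + (2 + H - f)) = 9 - (2 + 2*H) = 9 + (-2 - 2*H) = 7 - 2*H)
-6532/P(76, 84) = -6532/(7 - 2*84) = -6532/(7 - 168) = -6532/(-161) = -6532*(-1/161) = 284/7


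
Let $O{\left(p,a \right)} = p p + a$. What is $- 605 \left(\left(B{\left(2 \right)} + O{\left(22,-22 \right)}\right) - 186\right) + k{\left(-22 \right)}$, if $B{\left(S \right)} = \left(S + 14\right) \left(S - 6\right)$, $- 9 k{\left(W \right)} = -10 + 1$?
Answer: $-128259$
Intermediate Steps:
$k{\left(W \right)} = 1$ ($k{\left(W \right)} = - \frac{-10 + 1}{9} = \left(- \frac{1}{9}\right) \left(-9\right) = 1$)
$O{\left(p,a \right)} = a + p^{2}$ ($O{\left(p,a \right)} = p^{2} + a = a + p^{2}$)
$B{\left(S \right)} = \left(-6 + S\right) \left(14 + S\right)$ ($B{\left(S \right)} = \left(14 + S\right) \left(-6 + S\right) = \left(-6 + S\right) \left(14 + S\right)$)
$- 605 \left(\left(B{\left(2 \right)} + O{\left(22,-22 \right)}\right) - 186\right) + k{\left(-22 \right)} = - 605 \left(\left(\left(-84 + 2^{2} + 8 \cdot 2\right) - \left(22 - 22^{2}\right)\right) - 186\right) + 1 = - 605 \left(\left(\left(-84 + 4 + 16\right) + \left(-22 + 484\right)\right) - 186\right) + 1 = - 605 \left(\left(-64 + 462\right) - 186\right) + 1 = - 605 \left(398 - 186\right) + 1 = \left(-605\right) 212 + 1 = -128260 + 1 = -128259$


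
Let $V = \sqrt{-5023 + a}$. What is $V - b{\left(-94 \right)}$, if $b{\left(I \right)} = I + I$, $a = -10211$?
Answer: $188 + i \sqrt{15234} \approx 188.0 + 123.43 i$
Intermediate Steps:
$b{\left(I \right)} = 2 I$
$V = i \sqrt{15234}$ ($V = \sqrt{-5023 - 10211} = \sqrt{-15234} = i \sqrt{15234} \approx 123.43 i$)
$V - b{\left(-94 \right)} = i \sqrt{15234} - 2 \left(-94\right) = i \sqrt{15234} - -188 = i \sqrt{15234} + 188 = 188 + i \sqrt{15234}$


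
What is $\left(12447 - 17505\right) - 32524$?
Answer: $-37582$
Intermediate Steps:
$\left(12447 - 17505\right) - 32524 = -5058 - 32524 = -37582$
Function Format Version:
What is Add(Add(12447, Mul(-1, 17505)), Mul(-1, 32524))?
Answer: -37582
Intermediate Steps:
Add(Add(12447, Mul(-1, 17505)), Mul(-1, 32524)) = Add(Add(12447, -17505), -32524) = Add(-5058, -32524) = -37582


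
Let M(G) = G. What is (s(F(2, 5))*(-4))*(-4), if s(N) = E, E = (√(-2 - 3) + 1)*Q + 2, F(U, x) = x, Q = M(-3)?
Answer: -16 - 48*I*√5 ≈ -16.0 - 107.33*I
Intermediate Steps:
Q = -3
E = -1 - 3*I*√5 (E = (√(-2 - 3) + 1)*(-3) + 2 = (√(-5) + 1)*(-3) + 2 = (I*√5 + 1)*(-3) + 2 = (1 + I*√5)*(-3) + 2 = (-3 - 3*I*√5) + 2 = -1 - 3*I*√5 ≈ -1.0 - 6.7082*I)
s(N) = -1 - 3*I*√5
(s(F(2, 5))*(-4))*(-4) = ((-1 - 3*I*√5)*(-4))*(-4) = (4 + 12*I*√5)*(-4) = -16 - 48*I*√5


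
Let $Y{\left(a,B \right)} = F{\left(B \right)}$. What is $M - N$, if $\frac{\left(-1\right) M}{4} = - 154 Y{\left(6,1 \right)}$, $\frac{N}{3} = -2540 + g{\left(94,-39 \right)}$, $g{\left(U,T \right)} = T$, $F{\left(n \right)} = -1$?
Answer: $7121$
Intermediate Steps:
$Y{\left(a,B \right)} = -1$
$N = -7737$ ($N = 3 \left(-2540 - 39\right) = 3 \left(-2579\right) = -7737$)
$M = -616$ ($M = - 4 \left(\left(-154\right) \left(-1\right)\right) = \left(-4\right) 154 = -616$)
$M - N = -616 - -7737 = -616 + 7737 = 7121$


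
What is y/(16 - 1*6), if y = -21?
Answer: -21/10 ≈ -2.1000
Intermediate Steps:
y/(16 - 1*6) = -21/(16 - 1*6) = -21/(16 - 6) = -21/10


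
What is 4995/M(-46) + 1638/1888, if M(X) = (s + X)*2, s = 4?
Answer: -387207/6608 ≈ -58.597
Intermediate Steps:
M(X) = 8 + 2*X (M(X) = (4 + X)*2 = 8 + 2*X)
4995/M(-46) + 1638/1888 = 4995/(8 + 2*(-46)) + 1638/1888 = 4995/(8 - 92) + 1638*(1/1888) = 4995/(-84) + 819/944 = 4995*(-1/84) + 819/944 = -1665/28 + 819/944 = -387207/6608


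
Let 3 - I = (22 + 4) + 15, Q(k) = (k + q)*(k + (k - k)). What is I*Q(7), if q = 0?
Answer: -1862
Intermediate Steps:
Q(k) = k² (Q(k) = (k + 0)*(k + (k - k)) = k*(k + 0) = k*k = k²)
I = -38 (I = 3 - ((22 + 4) + 15) = 3 - (26 + 15) = 3 - 1*41 = 3 - 41 = -38)
I*Q(7) = -38*7² = -38*49 = -1862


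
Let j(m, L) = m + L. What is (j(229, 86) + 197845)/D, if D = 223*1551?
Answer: 198160/345873 ≈ 0.57293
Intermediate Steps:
j(m, L) = L + m
D = 345873
(j(229, 86) + 197845)/D = ((86 + 229) + 197845)/345873 = (315 + 197845)*(1/345873) = 198160*(1/345873) = 198160/345873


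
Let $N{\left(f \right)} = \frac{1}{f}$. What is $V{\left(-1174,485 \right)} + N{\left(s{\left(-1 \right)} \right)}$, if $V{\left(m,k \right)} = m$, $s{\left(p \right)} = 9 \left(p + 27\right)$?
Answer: $- \frac{274715}{234} \approx -1174.0$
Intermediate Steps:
$s{\left(p \right)} = 243 + 9 p$ ($s{\left(p \right)} = 9 \left(27 + p\right) = 243 + 9 p$)
$V{\left(-1174,485 \right)} + N{\left(s{\left(-1 \right)} \right)} = -1174 + \frac{1}{243 + 9 \left(-1\right)} = -1174 + \frac{1}{243 - 9} = -1174 + \frac{1}{234} = - \frac{274715}{234}$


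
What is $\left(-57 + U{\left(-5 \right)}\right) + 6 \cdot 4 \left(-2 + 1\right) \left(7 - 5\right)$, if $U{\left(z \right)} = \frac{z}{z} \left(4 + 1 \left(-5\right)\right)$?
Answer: $-106$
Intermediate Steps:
$U{\left(z \right)} = -1$ ($U{\left(z \right)} = 1 \left(4 - 5\right) = 1 \left(-1\right) = -1$)
$\left(-57 + U{\left(-5 \right)}\right) + 6 \cdot 4 \left(-2 + 1\right) \left(7 - 5\right) = \left(-57 - 1\right) + 6 \cdot 4 \left(-2 + 1\right) \left(7 - 5\right) = -58 + 24 \left(-1\right) 2 = -58 - 48 = -106$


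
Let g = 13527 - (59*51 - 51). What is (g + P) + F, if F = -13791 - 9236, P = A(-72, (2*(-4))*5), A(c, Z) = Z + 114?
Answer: -12384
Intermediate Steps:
A(c, Z) = 114 + Z
P = 74 (P = 114 + (2*(-4))*5 = 114 - 8*5 = 114 - 40 = 74)
F = -23027
g = 10569 (g = 13527 - (3009 - 51) = 13527 - 1*2958 = 13527 - 2958 = 10569)
(g + P) + F = (10569 + 74) - 23027 = 10643 - 23027 = -12384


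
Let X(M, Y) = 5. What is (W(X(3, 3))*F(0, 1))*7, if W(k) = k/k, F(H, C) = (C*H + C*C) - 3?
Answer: -14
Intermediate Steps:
F(H, C) = -3 + C² + C*H (F(H, C) = (C*H + C²) - 3 = (C² + C*H) - 3 = -3 + C² + C*H)
W(k) = 1
(W(X(3, 3))*F(0, 1))*7 = (1*(-3 + 1² + 1*0))*7 = (1*(-3 + 1 + 0))*7 = (1*(-2))*7 = -2*7 = -14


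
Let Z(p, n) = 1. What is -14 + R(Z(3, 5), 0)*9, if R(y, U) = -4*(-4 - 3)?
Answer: 238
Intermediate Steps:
R(y, U) = 28 (R(y, U) = -4*(-7) = 28)
-14 + R(Z(3, 5), 0)*9 = -14 + 28*9 = -14 + 252 = 238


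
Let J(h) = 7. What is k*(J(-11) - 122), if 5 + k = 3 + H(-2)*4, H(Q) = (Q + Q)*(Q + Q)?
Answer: -7130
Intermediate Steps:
H(Q) = 4*Q² (H(Q) = (2*Q)*(2*Q) = 4*Q²)
k = 62 (k = -5 + (3 + (4*(-2)²)*4) = -5 + (3 + (4*4)*4) = -5 + (3 + 16*4) = -5 + (3 + 64) = -5 + 67 = 62)
k*(J(-11) - 122) = 62*(7 - 122) = 62*(-115) = -7130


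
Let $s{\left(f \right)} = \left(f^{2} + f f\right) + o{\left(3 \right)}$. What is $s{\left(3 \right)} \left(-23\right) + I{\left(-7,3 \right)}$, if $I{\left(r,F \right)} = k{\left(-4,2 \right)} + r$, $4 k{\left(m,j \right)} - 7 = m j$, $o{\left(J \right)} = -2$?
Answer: $- \frac{1501}{4} \approx -375.25$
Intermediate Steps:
$k{\left(m,j \right)} = \frac{7}{4} + \frac{j m}{4}$ ($k{\left(m,j \right)} = \frac{7}{4} + \frac{m j}{4} = \frac{7}{4} + \frac{j m}{4}$)
$s{\left(f \right)} = -2 + 2 f^{2}$ ($s{\left(f \right)} = \left(f^{2} + f f\right) - 2 = \left(f^{2} + f^{2}\right) - 2 = 2 f^{2} - 2 = -2 + 2 f^{2}$)
$I{\left(r,F \right)} = - \frac{1}{4} + r$ ($I{\left(r,F \right)} = \left(\frac{7}{4} + \frac{1}{4} \cdot 2 \left(-4\right)\right) + r = \left(\frac{7}{4} - 2\right) + r = - \frac{1}{4} + r$)
$s{\left(3 \right)} \left(-23\right) + I{\left(-7,3 \right)} = \left(-2 + 2 \cdot 3^{2}\right) \left(-23\right) - \frac{29}{4} = \left(-2 + 2 \cdot 9\right) \left(-23\right) - \frac{29}{4} = \left(-2 + 18\right) \left(-23\right) - \frac{29}{4} = 16 \left(-23\right) - \frac{29}{4} = -368 - \frac{29}{4} = - \frac{1501}{4}$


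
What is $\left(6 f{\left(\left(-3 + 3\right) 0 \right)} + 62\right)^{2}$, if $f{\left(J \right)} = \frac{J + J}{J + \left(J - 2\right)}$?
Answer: $3844$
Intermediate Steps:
$f{\left(J \right)} = \frac{2 J}{-2 + 2 J}$ ($f{\left(J \right)} = \frac{2 J}{J + \left(-2 + J\right)} = \frac{2 J}{-2 + 2 J}$)
$\left(6 f{\left(\left(-3 + 3\right) 0 \right)} + 62\right)^{2} = \left(6 \frac{\left(-3 + 3\right) 0}{-1 + \left(-3 + 3\right) 0} + 62\right)^{2} = \left(6 \frac{0 \cdot 0}{-1 + 0 \cdot 0} + 62\right)^{2} = \left(6 \frac{0}{-1 + 0} + 62\right)^{2} = \left(6 \frac{0}{-1} + 62\right)^{2} = \left(6 \cdot 0 \left(-1\right) + 62\right)^{2} = \left(6 \cdot 0 + 62\right)^{2} = \left(0 + 62\right)^{2} = 62^{2} = 3844$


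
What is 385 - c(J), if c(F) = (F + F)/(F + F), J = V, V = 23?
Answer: 384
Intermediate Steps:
J = 23
c(F) = 1 (c(F) = (2*F)/((2*F)) = (2*F)*(1/(2*F)) = 1)
385 - c(J) = 385 - 1*1 = 385 - 1 = 384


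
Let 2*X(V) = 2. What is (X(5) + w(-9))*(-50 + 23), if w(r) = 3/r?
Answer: -18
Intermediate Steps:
X(V) = 1 (X(V) = (½)*2 = 1)
(X(5) + w(-9))*(-50 + 23) = (1 + 3/(-9))*(-50 + 23) = (1 + 3*(-⅑))*(-27) = (1 - ⅓)*(-27) = (⅔)*(-27) = -18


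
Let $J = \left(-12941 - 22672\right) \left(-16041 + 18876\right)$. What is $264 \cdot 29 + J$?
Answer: $-100955199$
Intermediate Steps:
$J = -100962855$ ($J = \left(-35613\right) 2835 = -100962855$)
$264 \cdot 29 + J = 264 \cdot 29 - 100962855 = 7656 - 100962855 = -100955199$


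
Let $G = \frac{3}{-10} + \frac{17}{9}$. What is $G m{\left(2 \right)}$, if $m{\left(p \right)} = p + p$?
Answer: $\frac{286}{45} \approx 6.3556$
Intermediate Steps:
$G = \frac{143}{90}$ ($G = 3 \left(- \frac{1}{10}\right) + 17 \cdot \frac{1}{9} = - \frac{3}{10} + \frac{17}{9} = \frac{143}{90} \approx 1.5889$)
$m{\left(p \right)} = 2 p$
$G m{\left(2 \right)} = \frac{143 \cdot 2 \cdot 2}{90} = \frac{143}{90} \cdot 4 = \frac{286}{45}$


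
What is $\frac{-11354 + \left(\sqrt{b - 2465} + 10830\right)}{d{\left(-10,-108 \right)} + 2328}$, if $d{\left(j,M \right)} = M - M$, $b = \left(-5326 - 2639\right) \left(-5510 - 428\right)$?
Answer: $- \frac{131}{582} + \frac{\sqrt{47293705}}{2328} \approx 2.729$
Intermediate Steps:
$b = 47296170$ ($b = \left(-7965\right) \left(-5938\right) = 47296170$)
$d{\left(j,M \right)} = 0$
$\frac{-11354 + \left(\sqrt{b - 2465} + 10830\right)}{d{\left(-10,-108 \right)} + 2328} = \frac{-11354 + \left(\sqrt{47296170 - 2465} + 10830\right)}{0 + 2328} = \frac{-11354 + \left(\sqrt{47293705} + 10830\right)}{2328} = \left(-11354 + \left(10830 + \sqrt{47293705}\right)\right) \frac{1}{2328} = \left(-524 + \sqrt{47293705}\right) \frac{1}{2328} = - \frac{131}{582} + \frac{\sqrt{47293705}}{2328}$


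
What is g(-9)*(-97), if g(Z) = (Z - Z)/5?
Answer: 0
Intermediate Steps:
g(Z) = 0 (g(Z) = 0*(1/5) = 0)
g(-9)*(-97) = 0*(-97) = 0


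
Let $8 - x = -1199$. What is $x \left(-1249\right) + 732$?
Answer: $-1506811$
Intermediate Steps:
$x = 1207$ ($x = 8 - -1199 = 8 + 1199 = 1207$)
$x \left(-1249\right) + 732 = 1207 \left(-1249\right) + 732 = -1507543 + 732 = -1506811$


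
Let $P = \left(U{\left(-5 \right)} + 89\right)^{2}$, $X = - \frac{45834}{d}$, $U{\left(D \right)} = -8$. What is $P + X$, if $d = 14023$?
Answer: $\frac{91959069}{14023} \approx 6557.7$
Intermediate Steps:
$X = - \frac{45834}{14023} \approx -3.2685$
$P = 6561$ ($P = \left(-8 + 89\right)^{2} = 81^{2} = 6561$)
$P + X = 6561 - \frac{45834}{14023} = \frac{91959069}{14023}$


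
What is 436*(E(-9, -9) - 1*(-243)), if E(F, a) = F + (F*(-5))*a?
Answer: -74556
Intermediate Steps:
E(F, a) = F - 5*F*a (E(F, a) = F + (-5*F)*a = F - 5*F*a)
436*(E(-9, -9) - 1*(-243)) = 436*(-9*(1 - 5*(-9)) - 1*(-243)) = 436*(-9*(1 + 45) + 243) = 436*(-9*46 + 243) = 436*(-414 + 243) = 436*(-171) = -74556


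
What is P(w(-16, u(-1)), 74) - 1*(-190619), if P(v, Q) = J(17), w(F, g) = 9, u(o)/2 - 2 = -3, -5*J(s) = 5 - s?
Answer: 953107/5 ≈ 1.9062e+5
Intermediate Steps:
J(s) = -1 + s/5 (J(s) = -(5 - s)/5 = -1 + s/5)
u(o) = -2 (u(o) = 4 + 2*(-3) = 4 - 6 = -2)
P(v, Q) = 12/5 (P(v, Q) = -1 + (⅕)*17 = -1 + 17/5 = 12/5)
P(w(-16, u(-1)), 74) - 1*(-190619) = 12/5 - 1*(-190619) = 12/5 + 190619 = 953107/5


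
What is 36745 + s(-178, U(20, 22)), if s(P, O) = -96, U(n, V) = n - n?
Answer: 36649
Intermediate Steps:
U(n, V) = 0
36745 + s(-178, U(20, 22)) = 36745 - 96 = 36649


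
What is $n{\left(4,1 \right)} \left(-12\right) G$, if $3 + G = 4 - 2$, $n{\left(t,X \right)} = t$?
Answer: $48$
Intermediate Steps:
$G = -1$ ($G = -3 + \left(4 - 2\right) = -3 + 2 = -1$)
$n{\left(4,1 \right)} \left(-12\right) G = 4 \left(-12\right) \left(-1\right) = \left(-48\right) \left(-1\right) = 48$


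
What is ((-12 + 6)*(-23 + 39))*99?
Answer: -9504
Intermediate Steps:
((-12 + 6)*(-23 + 39))*99 = -6*16*99 = -96*99 = -9504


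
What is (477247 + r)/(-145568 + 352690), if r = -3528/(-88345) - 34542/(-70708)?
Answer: 1490610652780517/646914318503860 ≈ 2.3042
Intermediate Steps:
r = 1650535407/3123349130 (r = -3528*(-1/88345) - 34542*(-1/70708) = 3528/88345 + 17271/35354 = 1650535407/3123349130 ≈ 0.52845)
(477247 + r)/(-145568 + 352690) = (477247 + 1650535407/3123349130)/(-145568 + 352690) = (1490610652780517/3123349130)/207122 = (1490610652780517/3123349130)*(1/207122) = 1490610652780517/646914318503860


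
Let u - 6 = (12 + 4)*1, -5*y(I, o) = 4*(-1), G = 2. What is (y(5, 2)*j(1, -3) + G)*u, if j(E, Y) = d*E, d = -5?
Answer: -44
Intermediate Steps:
j(E, Y) = -5*E
y(I, o) = 4/5 (y(I, o) = -4*(-1)/5 = -1/5*(-4) = 4/5)
u = 22 (u = 6 + (12 + 4)*1 = 6 + 16*1 = 6 + 16 = 22)
(y(5, 2)*j(1, -3) + G)*u = (4*(-5*1)/5 + 2)*22 = ((4/5)*(-5) + 2)*22 = (-4 + 2)*22 = -2*22 = -44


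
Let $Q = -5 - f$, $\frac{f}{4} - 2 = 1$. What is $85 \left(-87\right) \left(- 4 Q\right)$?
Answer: $-502860$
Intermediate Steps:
$f = 12$ ($f = 8 + 4 \cdot 1 = 8 + 4 = 12$)
$Q = -17$ ($Q = -5 - 12 = -17$)
$85 \left(-87\right) \left(- 4 Q\right) = 85 \left(-87\right) \left(\left(-4\right) \left(-17\right)\right) = \left(-7395\right) 68 = -502860$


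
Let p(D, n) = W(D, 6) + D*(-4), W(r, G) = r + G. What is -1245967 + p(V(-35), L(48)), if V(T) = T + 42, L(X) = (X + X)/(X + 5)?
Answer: -1245982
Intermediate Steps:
L(X) = 2*X/(5 + X) (L(X) = (2*X)/(5 + X) = 2*X/(5 + X))
W(r, G) = G + r
V(T) = 42 + T
p(D, n) = 6 - 3*D (p(D, n) = (6 + D) + D*(-4) = (6 + D) - 4*D = 6 - 3*D)
-1245967 + p(V(-35), L(48)) = -1245967 + (6 - 3*(42 - 35)) = -1245967 + (6 - 3*7) = -1245967 + (6 - 21) = -1245967 - 15 = -1245982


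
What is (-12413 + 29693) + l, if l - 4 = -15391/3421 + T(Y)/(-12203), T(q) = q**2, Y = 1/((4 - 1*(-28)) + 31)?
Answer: 2863070100918890/165691711647 ≈ 17280.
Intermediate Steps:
Y = 1/63 (Y = 1/((4 + 28) + 31) = 1/(32 + 31) = 1/63 ≈ 0.015873)
l = -82676341270/165691711647 (l = 4 + (-15391/3421 + (1/63)**2/(-12203)) = 4 + (-15391*1/3421 + (1/3969)*(-1/12203)) = 4 + (-15391/3421 - 1/48433707) = 4 - 745443187858/165691711647 = -82676341270/165691711647 ≈ -0.49898)
(-12413 + 29693) + l = (-12413 + 29693) - 82676341270/165691711647 = 17280 - 82676341270/165691711647 = 2863070100918890/165691711647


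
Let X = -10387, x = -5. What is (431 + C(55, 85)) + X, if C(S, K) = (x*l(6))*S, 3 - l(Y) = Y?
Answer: -9131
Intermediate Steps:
l(Y) = 3 - Y
C(S, K) = 15*S (C(S, K) = (-5*(3 - 1*6))*S = (-5*(3 - 6))*S = (-5*(-3))*S = 15*S)
(431 + C(55, 85)) + X = (431 + 15*55) - 10387 = (431 + 825) - 10387 = 1256 - 10387 = -9131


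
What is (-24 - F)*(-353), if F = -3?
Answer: 7413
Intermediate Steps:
(-24 - F)*(-353) = (-24 - 1*(-3))*(-353) = (-24 + 3)*(-353) = -21*(-353) = 7413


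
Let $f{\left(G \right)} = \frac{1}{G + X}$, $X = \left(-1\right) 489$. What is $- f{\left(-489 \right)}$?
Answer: $\frac{1}{978} \approx 0.0010225$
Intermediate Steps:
$X = -489$
$f{\left(G \right)} = \frac{1}{-489 + G}$ ($f{\left(G \right)} = \frac{1}{G - 489} = \frac{1}{-489 + G}$)
$- f{\left(-489 \right)} = - \frac{1}{-489 - 489} = - \frac{1}{-978} = \left(-1\right) \left(- \frac{1}{978}\right) = \frac{1}{978}$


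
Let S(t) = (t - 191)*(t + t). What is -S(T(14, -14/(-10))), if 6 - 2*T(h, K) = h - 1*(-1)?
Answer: -3519/2 ≈ -1759.5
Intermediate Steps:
T(h, K) = 5/2 - h/2 (T(h, K) = 3 - (h - 1*(-1))/2 = 3 - (h + 1)/2 = 3 - (1 + h)/2 = 3 + (-1/2 - h/2) = 5/2 - h/2)
S(t) = 2*t*(-191 + t) (S(t) = (-191 + t)*(2*t) = 2*t*(-191 + t))
-S(T(14, -14/(-10))) = -2*(5/2 - 1/2*14)*(-191 + (5/2 - 1/2*14)) = -2*(5/2 - 7)*(-191 + (5/2 - 7)) = -2*(-9)*(-191 - 9/2)/2 = -2*(-9)*(-391)/(2*2) = -1*3519/2 = -3519/2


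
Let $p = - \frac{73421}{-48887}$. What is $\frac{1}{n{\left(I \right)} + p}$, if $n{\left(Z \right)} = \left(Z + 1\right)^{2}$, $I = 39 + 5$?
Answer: $\frac{48887}{99069596} \approx 0.00049346$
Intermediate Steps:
$p = \frac{73421}{48887}$ ($p = \left(-73421\right) \left(- \frac{1}{48887}\right) = \frac{73421}{48887} \approx 1.5019$)
$I = 44$
$n{\left(Z \right)} = \left(1 + Z\right)^{2}$
$\frac{1}{n{\left(I \right)} + p} = \frac{1}{\left(1 + 44\right)^{2} + \frac{73421}{48887}} = \frac{1}{45^{2} + \frac{73421}{48887}} = \frac{1}{2025 + \frac{73421}{48887}} = \frac{1}{\frac{99069596}{48887}} = \frac{48887}{99069596}$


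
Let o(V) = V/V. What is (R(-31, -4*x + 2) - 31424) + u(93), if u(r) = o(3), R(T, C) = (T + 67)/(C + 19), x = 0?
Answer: -219949/7 ≈ -31421.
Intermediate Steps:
o(V) = 1
R(T, C) = (67 + T)/(19 + C)
u(r) = 1
(R(-31, -4*x + 2) - 31424) + u(93) = ((67 - 31)/(19 + (-4*0 + 2)) - 31424) + 1 = (36/(19 + (0 + 2)) - 31424) + 1 = (36/(19 + 2) - 31424) + 1 = (36/21 - 31424) + 1 = ((1/21)*36 - 31424) + 1 = (12/7 - 31424) + 1 = -219956/7 + 1 = -219949/7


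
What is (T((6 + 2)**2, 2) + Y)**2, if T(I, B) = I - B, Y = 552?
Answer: 376996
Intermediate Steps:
(T((6 + 2)**2, 2) + Y)**2 = (((6 + 2)**2 - 1*2) + 552)**2 = ((8**2 - 2) + 552)**2 = ((64 - 2) + 552)**2 = (62 + 552)**2 = 614**2 = 376996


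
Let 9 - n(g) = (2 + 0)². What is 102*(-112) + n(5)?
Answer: -11419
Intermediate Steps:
n(g) = 5 (n(g) = 9 - (2 + 0)² = 9 - 1*2² = 9 - 1*4 = 9 - 4 = 5)
102*(-112) + n(5) = 102*(-112) + 5 = -11424 + 5 = -11419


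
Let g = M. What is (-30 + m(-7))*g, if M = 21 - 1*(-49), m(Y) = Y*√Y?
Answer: -2100 - 490*I*√7 ≈ -2100.0 - 1296.4*I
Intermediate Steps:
m(Y) = Y^(3/2)
M = 70 (M = 21 + 49 = 70)
g = 70
(-30 + m(-7))*g = (-30 + (-7)^(3/2))*70 = (-30 - 7*I*√7)*70 = -2100 - 490*I*√7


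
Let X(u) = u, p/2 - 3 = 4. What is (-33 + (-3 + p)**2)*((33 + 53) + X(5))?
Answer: 8008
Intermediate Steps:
p = 14 (p = 6 + 2*4 = 6 + 8 = 14)
(-33 + (-3 + p)**2)*((33 + 53) + X(5)) = (-33 + (-3 + 14)**2)*((33 + 53) + 5) = (-33 + 11**2)*(86 + 5) = (-33 + 121)*91 = 88*91 = 8008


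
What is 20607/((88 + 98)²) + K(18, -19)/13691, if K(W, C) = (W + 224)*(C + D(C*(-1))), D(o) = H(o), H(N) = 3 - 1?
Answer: 46600831/157884612 ≈ 0.29516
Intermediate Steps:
H(N) = 2
D(o) = 2
K(W, C) = (2 + C)*(224 + W) (K(W, C) = (W + 224)*(C + 2) = (224 + W)*(2 + C) = (2 + C)*(224 + W))
20607/((88 + 98)²) + K(18, -19)/13691 = 20607/((88 + 98)²) + (448 + 2*18 + 224*(-19) - 19*18)/13691 = 20607/(186²) + (448 + 36 - 4256 - 342)*(1/13691) = 20607/34596 - 4114*1/13691 = 20607*(1/34596) - 4114/13691 = 6869/11532 - 4114/13691 = 46600831/157884612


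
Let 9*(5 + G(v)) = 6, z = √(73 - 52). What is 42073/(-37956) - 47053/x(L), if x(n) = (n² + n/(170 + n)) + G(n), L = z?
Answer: -7739139827278351/2740082013516 + 71991090*√21/72191011 ≈ -2819.8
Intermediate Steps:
z = √21 ≈ 4.5826
G(v) = -13/3 (G(v) = -5 + (⅑)*6 = -5 + ⅔ = -13/3)
L = √21 ≈ 4.5826
x(n) = -13/3 + n² + n/(170 + n) (x(n) = (n² + n/(170 + n)) - 13/3 = -13/3 + n² + n/(170 + n))
42073/(-37956) - 47053/x(L) = 42073/(-37956) - 47053*3*(170 + √21)/(-2210 - 10*√21 + 3*(√21)³ + 510*(√21)²) = 42073*(-1/37956) - 47053*3*(170 + √21)/(-2210 - 10*√21 + 3*(21*√21) + 510*21) = -42073/37956 - 47053*3*(170 + √21)/(-2210 - 10*√21 + 63*√21 + 10710) = -42073/37956 - 47053*3*(170 + √21)/(8500 + 53*√21) = -42073/37956 - 141159*(170 + √21)/(8500 + 53*√21)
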